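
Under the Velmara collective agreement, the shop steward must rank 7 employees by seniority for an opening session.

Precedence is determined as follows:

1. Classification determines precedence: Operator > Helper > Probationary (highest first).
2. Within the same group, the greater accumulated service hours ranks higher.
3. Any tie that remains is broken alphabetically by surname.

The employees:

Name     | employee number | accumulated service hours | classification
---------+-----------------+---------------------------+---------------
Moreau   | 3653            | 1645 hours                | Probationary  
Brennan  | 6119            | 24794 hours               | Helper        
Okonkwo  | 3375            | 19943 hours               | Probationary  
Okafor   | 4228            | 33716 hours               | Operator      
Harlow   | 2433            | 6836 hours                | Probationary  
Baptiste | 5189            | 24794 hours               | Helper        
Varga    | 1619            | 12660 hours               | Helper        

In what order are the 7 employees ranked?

Okafor, Baptiste, Brennan, Varga, Okonkwo, Harlow, Moreau

By classification: Okafor (Operator); then Baptiste, Brennan and Varga (Helper); then Okonkwo, Harlow and Moreau (Probationary).
Among Baptiste, Brennan and Varga, by accumulated service hours (higher first): Baptiste and Brennan (24794 hours) before Varga (12660 hours).
Among Baptiste and Brennan, alphabetically by surname: Baptiste before Brennan.
Among Okonkwo, Harlow and Moreau, by accumulated service hours (higher first): Okonkwo (19943 hours) before Harlow (6836 hours) before Moreau (1645 hours).
Full order: Okafor, Baptiste, Brennan, Varga, Okonkwo, Harlow, Moreau.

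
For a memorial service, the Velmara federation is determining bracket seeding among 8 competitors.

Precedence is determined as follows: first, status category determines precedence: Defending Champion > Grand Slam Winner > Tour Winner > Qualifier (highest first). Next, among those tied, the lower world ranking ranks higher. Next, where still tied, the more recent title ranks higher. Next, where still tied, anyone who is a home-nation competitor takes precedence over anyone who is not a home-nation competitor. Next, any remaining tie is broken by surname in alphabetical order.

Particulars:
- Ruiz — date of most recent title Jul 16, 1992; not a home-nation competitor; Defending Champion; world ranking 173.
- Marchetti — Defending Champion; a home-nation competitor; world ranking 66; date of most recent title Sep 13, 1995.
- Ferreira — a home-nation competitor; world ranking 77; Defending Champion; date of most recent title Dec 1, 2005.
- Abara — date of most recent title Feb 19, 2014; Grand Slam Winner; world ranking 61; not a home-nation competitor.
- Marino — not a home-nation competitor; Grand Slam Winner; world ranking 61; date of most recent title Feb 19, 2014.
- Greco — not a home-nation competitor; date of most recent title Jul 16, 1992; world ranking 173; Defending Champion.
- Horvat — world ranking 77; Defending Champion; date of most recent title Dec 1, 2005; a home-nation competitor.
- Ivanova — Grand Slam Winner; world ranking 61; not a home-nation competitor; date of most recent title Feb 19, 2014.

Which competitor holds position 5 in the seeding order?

By status category: Marchetti, Ferreira, Horvat, Greco and Ruiz (Defending Champion); then Abara, Ivanova and Marino (Grand Slam Winner).
Among Marchetti, Ferreira, Horvat, Greco and Ruiz, by world ranking (lower first): Marchetti (66) before Ferreira and Horvat (77) before Greco and Ruiz (173).
Ferreira and Horvat both have date of most recent title Dec 1, 2005, so the next rule applies.
Ferreira and Horvat are each a home-nation competitor, so the next rule applies.
Among Ferreira and Horvat, alphabetically by surname: Ferreira before Horvat.
Greco and Ruiz both have date of most recent title Jul 16, 1992, so the next rule applies.
Greco and Ruiz are each not a home-nation competitor, so the next rule applies.
Among Greco and Ruiz, alphabetically by surname: Greco before Ruiz.
Abara, Ivanova and Marino all have world ranking 61, so the next rule applies.
Abara, Ivanova and Marino all have date of most recent title Feb 19, 2014, so the next rule applies.
Abara, Ivanova and Marino are each not a home-nation competitor, so the next rule applies.
Among Abara, Ivanova and Marino, alphabetically by surname: Abara before Ivanova before Marino.
Order: Marchetti, Ferreira, Horvat, Greco, Ruiz, Abara, Ivanova, Marino.

Ruiz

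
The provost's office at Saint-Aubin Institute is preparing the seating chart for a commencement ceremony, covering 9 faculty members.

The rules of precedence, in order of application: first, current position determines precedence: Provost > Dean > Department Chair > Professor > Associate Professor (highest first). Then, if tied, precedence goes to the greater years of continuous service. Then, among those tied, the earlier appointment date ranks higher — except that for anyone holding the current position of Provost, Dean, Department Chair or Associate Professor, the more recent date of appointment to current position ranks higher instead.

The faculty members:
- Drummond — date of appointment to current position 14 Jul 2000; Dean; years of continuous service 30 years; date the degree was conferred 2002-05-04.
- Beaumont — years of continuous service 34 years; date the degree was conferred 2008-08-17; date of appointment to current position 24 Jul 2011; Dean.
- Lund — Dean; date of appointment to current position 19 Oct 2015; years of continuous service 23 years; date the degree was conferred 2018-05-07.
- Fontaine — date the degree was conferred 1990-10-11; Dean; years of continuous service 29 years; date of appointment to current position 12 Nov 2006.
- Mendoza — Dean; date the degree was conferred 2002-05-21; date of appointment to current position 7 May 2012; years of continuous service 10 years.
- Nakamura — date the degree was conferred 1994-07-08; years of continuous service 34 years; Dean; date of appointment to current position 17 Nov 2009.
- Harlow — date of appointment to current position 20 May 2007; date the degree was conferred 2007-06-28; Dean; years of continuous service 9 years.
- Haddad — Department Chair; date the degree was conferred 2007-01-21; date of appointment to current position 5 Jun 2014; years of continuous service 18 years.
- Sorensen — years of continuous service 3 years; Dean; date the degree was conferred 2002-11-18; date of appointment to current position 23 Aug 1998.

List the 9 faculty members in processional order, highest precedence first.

By current position: Beaumont, Nakamura, Drummond, Fontaine, Lund, Mendoza, Harlow and Sorensen (Dean); then Haddad (Department Chair).
Among Beaumont, Nakamura, Drummond, Fontaine, Lund, Mendoza, Harlow and Sorensen, by years of continuous service (higher first): Beaumont and Nakamura (34 years) before Drummond (30 years) before Fontaine (29 years) before Lund (23 years) before Mendoza (10 years) before Harlow (9 years) before Sorensen (3 years).
Among Beaumont and Nakamura, by date of appointment to current position (later first) (reversed rule for this group): Beaumont (24 Jul 2011) before Nakamura (17 Nov 2009).
Full order: Beaumont, Nakamura, Drummond, Fontaine, Lund, Mendoza, Harlow, Sorensen, Haddad.

Beaumont, Nakamura, Drummond, Fontaine, Lund, Mendoza, Harlow, Sorensen, Haddad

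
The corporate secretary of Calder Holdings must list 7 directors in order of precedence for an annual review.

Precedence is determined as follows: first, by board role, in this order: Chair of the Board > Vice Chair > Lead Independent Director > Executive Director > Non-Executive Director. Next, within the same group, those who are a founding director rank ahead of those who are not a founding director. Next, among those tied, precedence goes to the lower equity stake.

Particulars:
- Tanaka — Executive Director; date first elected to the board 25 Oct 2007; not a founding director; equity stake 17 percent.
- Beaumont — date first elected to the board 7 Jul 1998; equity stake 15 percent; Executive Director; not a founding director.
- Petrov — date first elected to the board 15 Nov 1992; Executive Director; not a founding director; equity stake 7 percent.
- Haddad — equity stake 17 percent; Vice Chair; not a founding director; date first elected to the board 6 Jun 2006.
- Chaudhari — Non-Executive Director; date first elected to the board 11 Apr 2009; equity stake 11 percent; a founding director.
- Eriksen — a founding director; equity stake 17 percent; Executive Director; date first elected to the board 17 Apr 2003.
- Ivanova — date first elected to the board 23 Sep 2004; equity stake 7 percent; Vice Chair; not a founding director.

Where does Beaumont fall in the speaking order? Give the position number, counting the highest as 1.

By board role: Ivanova and Haddad (Vice Chair); then Eriksen, Petrov, Beaumont and Tanaka (Executive Director); then Chaudhari (Non-Executive Director).
Ivanova and Haddad are each not a founding director, so the next rule applies.
Among Ivanova and Haddad, by equity stake (lower first): Ivanova (7 percent) before Haddad (17 percent).
Among Eriksen, Petrov, Beaumont and Tanaka, a founding director before not a founding director: Eriksen (a founding director) before Petrov, Beaumont and Tanaka (not a founding director).
Among Petrov, Beaumont and Tanaka, by equity stake (lower first): Petrov (7 percent) before Beaumont (15 percent) before Tanaka (17 percent).
Order: Ivanova, Haddad, Eriksen, Petrov, Beaumont, Tanaka, Chaudhari. So position 5.

5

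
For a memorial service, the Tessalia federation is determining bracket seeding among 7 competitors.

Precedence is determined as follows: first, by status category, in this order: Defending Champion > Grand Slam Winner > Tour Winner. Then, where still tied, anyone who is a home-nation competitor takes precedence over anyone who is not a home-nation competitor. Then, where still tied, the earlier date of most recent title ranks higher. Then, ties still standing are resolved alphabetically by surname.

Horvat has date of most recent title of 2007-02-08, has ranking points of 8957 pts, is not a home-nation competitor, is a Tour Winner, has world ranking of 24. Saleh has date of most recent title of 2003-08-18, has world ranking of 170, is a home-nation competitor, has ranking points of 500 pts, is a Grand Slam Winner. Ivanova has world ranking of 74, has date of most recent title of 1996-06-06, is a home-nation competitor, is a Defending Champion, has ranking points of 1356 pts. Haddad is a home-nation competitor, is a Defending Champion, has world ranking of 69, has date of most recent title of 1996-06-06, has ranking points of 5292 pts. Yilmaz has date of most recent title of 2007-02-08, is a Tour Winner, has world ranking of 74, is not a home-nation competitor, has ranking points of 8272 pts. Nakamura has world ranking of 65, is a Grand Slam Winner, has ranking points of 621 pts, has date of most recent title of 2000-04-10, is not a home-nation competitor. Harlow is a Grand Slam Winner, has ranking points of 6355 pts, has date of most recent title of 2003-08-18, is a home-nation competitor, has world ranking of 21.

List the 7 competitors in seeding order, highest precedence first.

By status category: Haddad and Ivanova (Defending Champion); then Harlow, Saleh and Nakamura (Grand Slam Winner); then Horvat and Yilmaz (Tour Winner).
Haddad and Ivanova are each a home-nation competitor, so the next rule applies.
Haddad and Ivanova both have date of most recent title 1996-06-06, so the next rule applies.
Among Haddad and Ivanova, alphabetically by surname: Haddad before Ivanova.
Among Harlow, Saleh and Nakamura, a home-nation competitor before not a home-nation competitor: Harlow and Saleh (a home-nation competitor) before Nakamura (not a home-nation competitor).
Harlow and Saleh both have date of most recent title 2003-08-18, so the next rule applies.
Among Harlow and Saleh, alphabetically by surname: Harlow before Saleh.
Horvat and Yilmaz are each not a home-nation competitor, so the next rule applies.
Horvat and Yilmaz both have date of most recent title 2007-02-08, so the next rule applies.
Among Horvat and Yilmaz, alphabetically by surname: Horvat before Yilmaz.
Full order: Haddad, Ivanova, Harlow, Saleh, Nakamura, Horvat, Yilmaz.

Haddad, Ivanova, Harlow, Saleh, Nakamura, Horvat, Yilmaz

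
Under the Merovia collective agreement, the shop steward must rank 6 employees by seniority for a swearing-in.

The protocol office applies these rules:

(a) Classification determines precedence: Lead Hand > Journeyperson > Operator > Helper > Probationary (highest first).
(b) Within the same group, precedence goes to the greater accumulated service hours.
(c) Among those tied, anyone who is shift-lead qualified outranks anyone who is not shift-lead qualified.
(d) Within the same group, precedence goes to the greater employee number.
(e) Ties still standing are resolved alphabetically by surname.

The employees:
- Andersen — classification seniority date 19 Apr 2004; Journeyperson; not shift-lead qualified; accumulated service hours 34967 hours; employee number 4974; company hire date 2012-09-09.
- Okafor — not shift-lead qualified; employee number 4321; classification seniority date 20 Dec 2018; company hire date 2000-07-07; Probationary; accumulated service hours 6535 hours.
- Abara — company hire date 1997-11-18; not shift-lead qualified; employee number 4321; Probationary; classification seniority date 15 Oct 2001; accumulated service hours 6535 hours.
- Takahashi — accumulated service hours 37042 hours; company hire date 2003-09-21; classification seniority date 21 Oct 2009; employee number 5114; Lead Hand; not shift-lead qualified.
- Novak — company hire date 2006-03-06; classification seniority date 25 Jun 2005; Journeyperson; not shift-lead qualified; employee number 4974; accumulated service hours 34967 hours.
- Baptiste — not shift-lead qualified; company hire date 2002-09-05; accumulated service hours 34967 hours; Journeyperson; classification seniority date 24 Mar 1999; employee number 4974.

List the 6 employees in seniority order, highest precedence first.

By classification: Takahashi (Lead Hand); then Andersen, Baptiste and Novak (Journeyperson); then Abara and Okafor (Probationary).
Andersen, Baptiste and Novak all have accumulated service hours 34967 hours, so the next rule applies.
Andersen, Baptiste and Novak are each not shift-lead qualified, so the next rule applies.
Andersen, Baptiste and Novak all have employee number 4974, so the next rule applies.
Among Andersen, Baptiste and Novak, alphabetically by surname: Andersen before Baptiste before Novak.
Abara and Okafor both have accumulated service hours 6535 hours, so the next rule applies.
Abara and Okafor are each not shift-lead qualified, so the next rule applies.
Abara and Okafor both have employee number 4321, so the next rule applies.
Among Abara and Okafor, alphabetically by surname: Abara before Okafor.
Full order: Takahashi, Andersen, Baptiste, Novak, Abara, Okafor.

Takahashi, Andersen, Baptiste, Novak, Abara, Okafor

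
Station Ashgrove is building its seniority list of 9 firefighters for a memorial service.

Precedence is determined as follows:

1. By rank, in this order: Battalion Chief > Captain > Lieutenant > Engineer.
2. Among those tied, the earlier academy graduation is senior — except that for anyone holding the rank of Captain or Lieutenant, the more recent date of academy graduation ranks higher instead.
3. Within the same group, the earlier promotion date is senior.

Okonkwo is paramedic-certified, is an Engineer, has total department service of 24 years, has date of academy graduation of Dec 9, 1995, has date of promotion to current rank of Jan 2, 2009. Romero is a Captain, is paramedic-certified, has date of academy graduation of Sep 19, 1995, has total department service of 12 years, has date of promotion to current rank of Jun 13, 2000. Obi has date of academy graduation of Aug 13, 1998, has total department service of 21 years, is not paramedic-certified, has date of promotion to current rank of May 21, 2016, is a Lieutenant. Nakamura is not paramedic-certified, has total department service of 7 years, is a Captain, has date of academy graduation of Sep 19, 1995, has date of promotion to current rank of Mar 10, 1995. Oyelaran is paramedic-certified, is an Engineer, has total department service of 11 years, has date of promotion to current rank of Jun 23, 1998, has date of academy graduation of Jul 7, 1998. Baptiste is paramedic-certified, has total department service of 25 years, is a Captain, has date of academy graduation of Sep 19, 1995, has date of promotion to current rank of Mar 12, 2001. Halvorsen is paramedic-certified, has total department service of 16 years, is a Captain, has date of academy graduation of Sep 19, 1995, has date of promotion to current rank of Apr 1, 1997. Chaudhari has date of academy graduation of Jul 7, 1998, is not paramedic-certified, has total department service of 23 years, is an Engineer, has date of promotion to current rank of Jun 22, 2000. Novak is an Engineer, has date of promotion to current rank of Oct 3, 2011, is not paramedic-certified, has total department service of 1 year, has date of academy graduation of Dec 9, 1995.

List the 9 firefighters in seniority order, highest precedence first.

By rank: Nakamura, Halvorsen, Romero and Baptiste (Captain); then Obi (Lieutenant); then Okonkwo, Novak, Oyelaran and Chaudhari (Engineer).
Nakamura, Halvorsen, Romero and Baptiste all have date of academy graduation Sep 19, 1995, so the next rule applies.
Among Nakamura, Halvorsen, Romero and Baptiste, by date of promotion to current rank (earlier first): Nakamura (Mar 10, 1995) before Halvorsen (Apr 1, 1997) before Romero (Jun 13, 2000) before Baptiste (Mar 12, 2001).
Among Okonkwo, Novak, Oyelaran and Chaudhari, by date of academy graduation (earlier first): Okonkwo and Novak (Dec 9, 1995) before Oyelaran and Chaudhari (Jul 7, 1998).
Among Okonkwo and Novak, by date of promotion to current rank (earlier first): Okonkwo (Jan 2, 2009) before Novak (Oct 3, 2011).
Among Oyelaran and Chaudhari, by date of promotion to current rank (earlier first): Oyelaran (Jun 23, 1998) before Chaudhari (Jun 22, 2000).
Full order: Nakamura, Halvorsen, Romero, Baptiste, Obi, Okonkwo, Novak, Oyelaran, Chaudhari.

Nakamura, Halvorsen, Romero, Baptiste, Obi, Okonkwo, Novak, Oyelaran, Chaudhari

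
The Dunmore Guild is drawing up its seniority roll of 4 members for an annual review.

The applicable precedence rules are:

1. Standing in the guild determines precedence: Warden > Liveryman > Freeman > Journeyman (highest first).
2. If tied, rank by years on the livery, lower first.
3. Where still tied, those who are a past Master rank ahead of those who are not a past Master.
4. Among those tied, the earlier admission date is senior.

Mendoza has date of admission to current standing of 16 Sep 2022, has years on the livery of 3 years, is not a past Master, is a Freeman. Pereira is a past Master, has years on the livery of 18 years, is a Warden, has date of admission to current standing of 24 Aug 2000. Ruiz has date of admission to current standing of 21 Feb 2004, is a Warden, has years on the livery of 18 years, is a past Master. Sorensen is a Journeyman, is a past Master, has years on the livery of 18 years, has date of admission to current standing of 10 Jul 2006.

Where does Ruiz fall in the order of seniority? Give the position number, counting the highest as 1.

2

By standing in the guild: Pereira and Ruiz (Warden); then Mendoza (Freeman); then Sorensen (Journeyman).
Pereira and Ruiz both have years on the livery 18 years, so the next rule applies.
Pereira and Ruiz are each a past Master, so the next rule applies.
Among Pereira and Ruiz, by date of admission to current standing (earlier first): Pereira (24 Aug 2000) before Ruiz (21 Feb 2004).
Order: Pereira, Ruiz, Mendoza, Sorensen. So position 2.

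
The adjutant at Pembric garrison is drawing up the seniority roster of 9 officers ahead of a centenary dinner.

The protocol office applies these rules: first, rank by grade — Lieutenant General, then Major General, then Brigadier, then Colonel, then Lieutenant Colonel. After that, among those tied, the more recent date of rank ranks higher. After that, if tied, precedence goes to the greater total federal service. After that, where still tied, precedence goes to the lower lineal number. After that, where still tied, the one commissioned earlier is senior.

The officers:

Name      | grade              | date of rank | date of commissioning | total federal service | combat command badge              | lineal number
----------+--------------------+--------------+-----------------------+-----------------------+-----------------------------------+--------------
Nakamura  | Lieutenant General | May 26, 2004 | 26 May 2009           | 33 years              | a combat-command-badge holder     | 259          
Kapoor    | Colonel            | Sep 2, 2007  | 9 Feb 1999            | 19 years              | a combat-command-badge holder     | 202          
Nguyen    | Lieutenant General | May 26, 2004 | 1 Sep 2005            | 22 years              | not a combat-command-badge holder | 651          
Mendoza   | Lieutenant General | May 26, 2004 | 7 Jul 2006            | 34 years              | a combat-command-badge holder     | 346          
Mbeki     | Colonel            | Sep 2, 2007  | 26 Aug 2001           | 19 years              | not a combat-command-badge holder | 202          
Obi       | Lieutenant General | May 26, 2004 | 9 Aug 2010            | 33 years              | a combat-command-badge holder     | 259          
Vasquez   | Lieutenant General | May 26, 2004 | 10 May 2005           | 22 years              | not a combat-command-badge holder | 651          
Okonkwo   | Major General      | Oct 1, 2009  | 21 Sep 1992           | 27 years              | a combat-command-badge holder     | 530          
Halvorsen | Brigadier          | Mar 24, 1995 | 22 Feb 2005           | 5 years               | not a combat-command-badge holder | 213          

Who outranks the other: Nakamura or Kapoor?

Nakamura

By grade: Mendoza, Nakamura, Obi, Vasquez and Nguyen (Lieutenant General); then Okonkwo (Major General); then Halvorsen (Brigadier); then Kapoor and Mbeki (Colonel).
Mendoza, Nakamura, Obi, Vasquez and Nguyen all have date of rank May 26, 2004, so the next rule applies.
Among Mendoza, Nakamura, Obi, Vasquez and Nguyen, by total federal service (higher first): Mendoza (34 years) before Nakamura and Obi (33 years) before Vasquez and Nguyen (22 years).
Nakamura and Obi both have lineal number 259, so the next rule applies.
Among Nakamura and Obi, by date of commissioning (earlier first): Nakamura (26 May 2009) before Obi (9 Aug 2010).
Vasquez and Nguyen both have lineal number 651, so the next rule applies.
Among Vasquez and Nguyen, by date of commissioning (earlier first): Vasquez (10 May 2005) before Nguyen (1 Sep 2005).
Kapoor and Mbeki both have date of rank Sep 2, 2007, so the next rule applies.
Kapoor and Mbeki both have total federal service 19 years, so the next rule applies.
Kapoor and Mbeki both have lineal number 202, so the next rule applies.
Among Kapoor and Mbeki, by date of commissioning (earlier first): Kapoor (9 Feb 1999) before Mbeki (26 Aug 2001).
So Nakamura takes precedence.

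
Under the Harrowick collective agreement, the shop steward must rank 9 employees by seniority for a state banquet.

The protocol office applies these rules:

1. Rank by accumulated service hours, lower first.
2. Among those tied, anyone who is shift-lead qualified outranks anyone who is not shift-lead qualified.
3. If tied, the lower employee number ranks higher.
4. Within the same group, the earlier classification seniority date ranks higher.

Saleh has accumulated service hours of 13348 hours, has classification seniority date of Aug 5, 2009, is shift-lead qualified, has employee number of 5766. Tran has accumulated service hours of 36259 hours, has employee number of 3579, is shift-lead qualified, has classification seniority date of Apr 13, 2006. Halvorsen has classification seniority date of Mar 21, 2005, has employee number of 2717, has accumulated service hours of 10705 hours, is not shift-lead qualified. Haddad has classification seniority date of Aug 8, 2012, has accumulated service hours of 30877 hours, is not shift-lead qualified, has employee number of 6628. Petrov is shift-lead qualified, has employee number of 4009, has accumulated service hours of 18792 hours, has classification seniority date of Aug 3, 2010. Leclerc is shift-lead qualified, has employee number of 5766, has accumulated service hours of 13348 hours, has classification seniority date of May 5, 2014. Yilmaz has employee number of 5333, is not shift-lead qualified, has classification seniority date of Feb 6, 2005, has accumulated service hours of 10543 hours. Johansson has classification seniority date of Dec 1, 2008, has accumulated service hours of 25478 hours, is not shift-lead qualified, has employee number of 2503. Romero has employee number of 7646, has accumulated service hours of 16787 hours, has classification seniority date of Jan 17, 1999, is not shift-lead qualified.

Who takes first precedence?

Yilmaz

By accumulated service hours (lower first): Yilmaz (10543 hours); then Halvorsen (10705 hours); then Saleh and Leclerc (both 13348 hours); then Romero (16787 hours); then Petrov (18792 hours); then Johansson (25478 hours); then Haddad (30877 hours); then Tran (36259 hours).
Saleh and Leclerc are each shift-lead qualified, so the next rule applies.
Saleh and Leclerc both have employee number 5766, so the next rule applies.
Among Saleh and Leclerc, by classification seniority date (earlier first): Saleh (Aug 5, 2009) before Leclerc (May 5, 2014).
Order: Yilmaz, Halvorsen, Saleh, Leclerc, Romero, Petrov, Johansson, Haddad, Tran.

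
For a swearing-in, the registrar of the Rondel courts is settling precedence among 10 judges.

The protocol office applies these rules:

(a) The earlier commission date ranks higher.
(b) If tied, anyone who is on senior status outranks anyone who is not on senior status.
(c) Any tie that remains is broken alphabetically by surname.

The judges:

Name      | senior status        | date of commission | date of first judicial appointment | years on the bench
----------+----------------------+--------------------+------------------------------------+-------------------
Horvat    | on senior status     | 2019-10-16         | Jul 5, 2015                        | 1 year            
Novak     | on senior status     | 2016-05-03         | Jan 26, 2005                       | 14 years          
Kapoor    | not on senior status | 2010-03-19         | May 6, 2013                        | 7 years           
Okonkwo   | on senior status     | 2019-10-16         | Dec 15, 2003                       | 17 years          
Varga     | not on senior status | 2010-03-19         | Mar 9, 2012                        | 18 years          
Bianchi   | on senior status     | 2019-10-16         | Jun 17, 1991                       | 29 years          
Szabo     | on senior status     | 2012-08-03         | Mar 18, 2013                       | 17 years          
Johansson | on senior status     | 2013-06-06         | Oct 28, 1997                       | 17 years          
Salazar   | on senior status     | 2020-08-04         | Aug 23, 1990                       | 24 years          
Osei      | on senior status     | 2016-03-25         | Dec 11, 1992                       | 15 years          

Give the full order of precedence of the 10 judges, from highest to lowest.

By date of commission (earlier first): Kapoor and Varga (both 2010-03-19); then Szabo (2012-08-03); then Johansson (2013-06-06); then Osei (2016-03-25); then Novak (2016-05-03); then Bianchi, Horvat and Okonkwo (each 2019-10-16); then Salazar (2020-08-04).
Kapoor and Varga are each not on senior status, so the next rule applies.
Among Kapoor and Varga, alphabetically by surname: Kapoor before Varga.
Bianchi, Horvat and Okonkwo are each on senior status, so the next rule applies.
Among Bianchi, Horvat and Okonkwo, alphabetically by surname: Bianchi before Horvat before Okonkwo.
Full order: Kapoor, Varga, Szabo, Johansson, Osei, Novak, Bianchi, Horvat, Okonkwo, Salazar.

Kapoor, Varga, Szabo, Johansson, Osei, Novak, Bianchi, Horvat, Okonkwo, Salazar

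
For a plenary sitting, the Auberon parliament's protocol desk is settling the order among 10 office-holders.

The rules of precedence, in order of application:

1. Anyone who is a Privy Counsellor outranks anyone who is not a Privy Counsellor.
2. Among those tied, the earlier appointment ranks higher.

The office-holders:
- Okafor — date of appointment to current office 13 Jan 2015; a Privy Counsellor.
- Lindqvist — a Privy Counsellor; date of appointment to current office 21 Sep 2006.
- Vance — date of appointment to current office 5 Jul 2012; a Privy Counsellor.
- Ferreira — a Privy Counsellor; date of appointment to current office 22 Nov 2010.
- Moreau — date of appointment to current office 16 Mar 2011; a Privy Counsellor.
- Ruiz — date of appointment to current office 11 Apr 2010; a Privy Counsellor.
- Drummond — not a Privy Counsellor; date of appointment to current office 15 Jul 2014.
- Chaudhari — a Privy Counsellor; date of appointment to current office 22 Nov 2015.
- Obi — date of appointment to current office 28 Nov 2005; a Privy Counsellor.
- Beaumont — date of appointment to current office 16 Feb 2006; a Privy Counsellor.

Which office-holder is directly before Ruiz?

By the first rule: Obi, Beaumont, Lindqvist, Ruiz, Ferreira, Moreau, Vance, Okafor and Chaudhari (each a Privy Counsellor); then Drummond (not a Privy Counsellor).
Among Obi, Beaumont, Lindqvist, Ruiz, Ferreira, Moreau, Vance, Okafor and Chaudhari, by date of appointment to current office (earlier first): Obi (28 Nov 2005) before Beaumont (16 Feb 2006) before Lindqvist (21 Sep 2006) before Ruiz (11 Apr 2010) before Ferreira (22 Nov 2010) before Moreau (16 Mar 2011) before Vance (5 Jul 2012) before Okafor (13 Jan 2015) before Chaudhari (22 Nov 2015).
Order: Obi, Beaumont, Lindqvist, Ruiz, Ferreira, Moreau, Vance, Okafor, Chaudhari, Drummond.

Lindqvist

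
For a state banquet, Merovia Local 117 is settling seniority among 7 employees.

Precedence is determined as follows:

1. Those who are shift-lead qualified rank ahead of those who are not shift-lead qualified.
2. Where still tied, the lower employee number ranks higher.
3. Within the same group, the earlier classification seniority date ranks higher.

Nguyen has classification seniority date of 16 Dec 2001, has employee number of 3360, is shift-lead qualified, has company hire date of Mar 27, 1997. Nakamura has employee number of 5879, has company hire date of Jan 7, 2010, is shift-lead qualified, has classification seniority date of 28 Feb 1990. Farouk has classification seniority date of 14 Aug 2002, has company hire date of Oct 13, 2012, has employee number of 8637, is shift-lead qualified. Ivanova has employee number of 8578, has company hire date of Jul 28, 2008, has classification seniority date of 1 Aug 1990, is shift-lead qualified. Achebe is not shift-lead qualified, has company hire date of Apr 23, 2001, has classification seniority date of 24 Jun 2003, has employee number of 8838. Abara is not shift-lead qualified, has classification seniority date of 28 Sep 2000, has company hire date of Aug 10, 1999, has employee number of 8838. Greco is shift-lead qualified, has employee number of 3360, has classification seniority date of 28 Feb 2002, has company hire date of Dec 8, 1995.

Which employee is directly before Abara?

Farouk

By the first rule: Nguyen, Greco, Nakamura, Ivanova and Farouk (each shift-lead qualified); then Abara and Achebe (both not shift-lead qualified).
Among Nguyen, Greco, Nakamura, Ivanova and Farouk, by employee number (lower first): Nguyen and Greco (3360) before Nakamura (5879) before Ivanova (8578) before Farouk (8637).
Among Nguyen and Greco, by classification seniority date (earlier first): Nguyen (16 Dec 2001) before Greco (28 Feb 2002).
Abara and Achebe both have employee number 8838, so the next rule applies.
Among Abara and Achebe, by classification seniority date (earlier first): Abara (28 Sep 2000) before Achebe (24 Jun 2003).
Order: Nguyen, Greco, Nakamura, Ivanova, Farouk, Abara, Achebe.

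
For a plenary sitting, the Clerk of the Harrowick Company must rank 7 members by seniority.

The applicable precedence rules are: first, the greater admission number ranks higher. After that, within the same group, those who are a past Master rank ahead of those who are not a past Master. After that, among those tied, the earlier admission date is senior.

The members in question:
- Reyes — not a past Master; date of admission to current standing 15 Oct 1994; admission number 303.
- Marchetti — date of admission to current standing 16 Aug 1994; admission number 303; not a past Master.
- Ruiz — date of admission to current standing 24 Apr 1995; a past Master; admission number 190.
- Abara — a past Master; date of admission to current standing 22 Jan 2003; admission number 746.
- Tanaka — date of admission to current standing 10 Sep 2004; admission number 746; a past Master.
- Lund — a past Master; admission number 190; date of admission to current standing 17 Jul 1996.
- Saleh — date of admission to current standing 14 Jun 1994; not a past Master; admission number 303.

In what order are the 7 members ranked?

Abara, Tanaka, Saleh, Marchetti, Reyes, Ruiz, Lund

By admission number (higher first): Abara and Tanaka (both 746); then Saleh, Marchetti and Reyes (each 303); then Ruiz and Lund (both 190).
Abara and Tanaka are each a past Master, so the next rule applies.
Among Abara and Tanaka, by date of admission to current standing (earlier first): Abara (22 Jan 2003) before Tanaka (10 Sep 2004).
Saleh, Marchetti and Reyes are each not a past Master, so the next rule applies.
Among Saleh, Marchetti and Reyes, by date of admission to current standing (earlier first): Saleh (14 Jun 1994) before Marchetti (16 Aug 1994) before Reyes (15 Oct 1994).
Ruiz and Lund are each a past Master, so the next rule applies.
Among Ruiz and Lund, by date of admission to current standing (earlier first): Ruiz (24 Apr 1995) before Lund (17 Jul 1996).
Full order: Abara, Tanaka, Saleh, Marchetti, Reyes, Ruiz, Lund.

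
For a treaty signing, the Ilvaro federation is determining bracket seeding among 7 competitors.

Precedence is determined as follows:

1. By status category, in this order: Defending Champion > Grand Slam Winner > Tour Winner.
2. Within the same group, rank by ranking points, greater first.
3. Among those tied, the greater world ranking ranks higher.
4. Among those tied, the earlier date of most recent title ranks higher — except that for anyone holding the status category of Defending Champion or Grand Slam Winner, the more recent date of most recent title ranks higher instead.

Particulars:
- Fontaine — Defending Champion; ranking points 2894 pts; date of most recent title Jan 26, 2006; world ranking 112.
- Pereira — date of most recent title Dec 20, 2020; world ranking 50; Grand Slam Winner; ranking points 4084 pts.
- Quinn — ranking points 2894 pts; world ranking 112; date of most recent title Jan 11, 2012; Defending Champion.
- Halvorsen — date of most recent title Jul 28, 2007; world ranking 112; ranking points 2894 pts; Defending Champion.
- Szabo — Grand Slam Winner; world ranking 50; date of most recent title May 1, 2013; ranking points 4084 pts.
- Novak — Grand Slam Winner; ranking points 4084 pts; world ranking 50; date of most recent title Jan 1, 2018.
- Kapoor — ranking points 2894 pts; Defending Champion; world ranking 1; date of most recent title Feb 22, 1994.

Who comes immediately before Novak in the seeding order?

Pereira

By status category: Quinn, Halvorsen, Fontaine and Kapoor (Defending Champion); then Pereira, Novak and Szabo (Grand Slam Winner).
Quinn, Halvorsen, Fontaine and Kapoor all have ranking points 2894 pts, so the next rule applies.
Among Quinn, Halvorsen, Fontaine and Kapoor, by world ranking (higher first): Quinn, Halvorsen and Fontaine (112) before Kapoor (1).
Among Quinn, Halvorsen and Fontaine, by date of most recent title (later first) (reversed rule for this group): Quinn (Jan 11, 2012) before Halvorsen (Jul 28, 2007) before Fontaine (Jan 26, 2006).
Pereira, Novak and Szabo all have ranking points 4084 pts, so the next rule applies.
Pereira, Novak and Szabo all have world ranking 50, so the next rule applies.
Among Pereira, Novak and Szabo, by date of most recent title (later first) (reversed rule for this group): Pereira (Dec 20, 2020) before Novak (Jan 1, 2018) before Szabo (May 1, 2013).
Order: Quinn, Halvorsen, Fontaine, Kapoor, Pereira, Novak, Szabo.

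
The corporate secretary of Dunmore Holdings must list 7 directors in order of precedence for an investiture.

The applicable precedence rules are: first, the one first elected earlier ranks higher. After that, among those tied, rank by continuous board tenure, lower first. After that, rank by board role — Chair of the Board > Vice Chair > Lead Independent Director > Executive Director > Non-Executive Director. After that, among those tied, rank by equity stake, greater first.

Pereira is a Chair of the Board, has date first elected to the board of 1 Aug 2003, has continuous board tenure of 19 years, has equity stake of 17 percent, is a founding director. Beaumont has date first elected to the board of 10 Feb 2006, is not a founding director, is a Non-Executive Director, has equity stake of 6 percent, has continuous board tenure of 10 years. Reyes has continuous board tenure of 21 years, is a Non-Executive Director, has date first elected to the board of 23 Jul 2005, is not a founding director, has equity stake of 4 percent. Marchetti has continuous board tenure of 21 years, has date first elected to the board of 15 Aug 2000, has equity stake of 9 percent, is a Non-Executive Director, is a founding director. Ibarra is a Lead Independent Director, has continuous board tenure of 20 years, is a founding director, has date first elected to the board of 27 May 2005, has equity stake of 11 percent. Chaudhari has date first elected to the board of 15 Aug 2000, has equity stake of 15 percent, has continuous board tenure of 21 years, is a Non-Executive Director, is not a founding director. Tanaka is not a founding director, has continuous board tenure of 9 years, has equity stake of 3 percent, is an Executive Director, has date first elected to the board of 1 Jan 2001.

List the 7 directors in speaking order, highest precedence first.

By date first elected to the board (earlier first): Chaudhari and Marchetti (both 15 Aug 2000); then Tanaka (1 Jan 2001); then Pereira (1 Aug 2003); then Ibarra (27 May 2005); then Reyes (23 Jul 2005); then Beaumont (10 Feb 2006).
Chaudhari and Marchetti both have continuous board tenure 21 years, so the next rule applies.
Chaudhari and Marchetti are each Non-Executive Director, so the next rule applies.
Among Chaudhari and Marchetti, by equity stake (higher first): Chaudhari (15 percent) before Marchetti (9 percent).
Full order: Chaudhari, Marchetti, Tanaka, Pereira, Ibarra, Reyes, Beaumont.

Chaudhari, Marchetti, Tanaka, Pereira, Ibarra, Reyes, Beaumont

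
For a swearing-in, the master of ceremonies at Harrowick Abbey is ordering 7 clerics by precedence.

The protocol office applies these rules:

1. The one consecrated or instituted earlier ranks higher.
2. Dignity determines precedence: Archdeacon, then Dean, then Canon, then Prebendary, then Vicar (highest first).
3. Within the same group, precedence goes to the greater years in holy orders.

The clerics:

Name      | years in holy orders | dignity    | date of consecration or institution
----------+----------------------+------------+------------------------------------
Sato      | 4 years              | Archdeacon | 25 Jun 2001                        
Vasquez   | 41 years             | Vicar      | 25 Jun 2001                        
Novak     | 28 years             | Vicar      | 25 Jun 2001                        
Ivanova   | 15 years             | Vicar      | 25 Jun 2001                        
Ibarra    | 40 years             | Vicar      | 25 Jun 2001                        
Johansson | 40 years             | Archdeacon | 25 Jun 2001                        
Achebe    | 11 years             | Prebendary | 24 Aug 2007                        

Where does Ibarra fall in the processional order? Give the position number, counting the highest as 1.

4

By date of consecration or institution (earlier first): Johansson, Sato, Vasquez, Ibarra, Novak and Ivanova (each 25 Jun 2001); then Achebe (24 Aug 2007).
Among Johansson, Sato, Vasquez, Ibarra, Novak and Ivanova, by dignity: Johansson and Sato (Archdeacon) before Vasquez, Ibarra, Novak and Ivanova (Vicar).
Among Johansson and Sato, by years in holy orders (higher first): Johansson (40 years) before Sato (4 years).
Among Vasquez, Ibarra, Novak and Ivanova, by years in holy orders (higher first): Vasquez (41 years) before Ibarra (40 years) before Novak (28 years) before Ivanova (15 years).
Order: Johansson, Sato, Vasquez, Ibarra, Novak, Ivanova, Achebe. So position 4.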